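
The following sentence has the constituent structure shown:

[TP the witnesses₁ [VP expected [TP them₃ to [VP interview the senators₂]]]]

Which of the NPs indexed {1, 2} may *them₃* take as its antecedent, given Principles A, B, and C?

none

*them* is a pronoun, so Principle B applies: it must be free in its binding domain.
Binding domain of *them₃*: the matrix TP, whose subject is the witnesses₁.
*the witnesses₁* c-commands the pronoun within its binding domain → coindexation would violate Principle B.
*the senators₂*: the pronoun c-commands this R-expression → coindexation would violate Principle C on *the senators₂*.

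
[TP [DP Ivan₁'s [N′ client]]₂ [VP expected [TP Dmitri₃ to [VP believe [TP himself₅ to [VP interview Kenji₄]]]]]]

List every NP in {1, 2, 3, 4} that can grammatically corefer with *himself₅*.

*himself* is an anaphor, so Principle A applies: it must be bound in its binding domain.
Binding domain of *himself₅*: the embedded TP, whose subject is Dmitri₃.
*Ivan₁* does not c-command the anaphor → cannot bind it.
*[Ivan₁'s client]₂* c-commands the anaphor but is outside its binding domain → cannot satisfy Principle A.
*Dmitri₃* c-commands the anaphor within its binding domain → licit binder.
*Kenji₄* does not c-command the anaphor → cannot bind it.

{3}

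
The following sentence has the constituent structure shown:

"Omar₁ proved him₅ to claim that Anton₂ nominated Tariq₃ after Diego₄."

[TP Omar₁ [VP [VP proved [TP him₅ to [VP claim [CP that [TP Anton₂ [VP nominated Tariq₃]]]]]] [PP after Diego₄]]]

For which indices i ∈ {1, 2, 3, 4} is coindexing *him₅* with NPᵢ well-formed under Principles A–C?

*him* is a pronoun, so Principle B applies: it must be free in its binding domain.
Binding domain of *him₅*: the matrix TP, whose subject is Omar₁.
*Omar₁* c-commands the pronoun within its binding domain → coindexation would violate Principle B.
*Anton₂*: the pronoun c-commands this R-expression → coindexation would violate Principle C on *Anton₂*.
*Tariq₃*: the pronoun c-commands this R-expression → coindexation would violate Principle C on *Tariq₃*.
*Diego₄* and the pronoun do not c-command one another → neither Principle B nor Principle C is at stake; coindexation permitted.

{4}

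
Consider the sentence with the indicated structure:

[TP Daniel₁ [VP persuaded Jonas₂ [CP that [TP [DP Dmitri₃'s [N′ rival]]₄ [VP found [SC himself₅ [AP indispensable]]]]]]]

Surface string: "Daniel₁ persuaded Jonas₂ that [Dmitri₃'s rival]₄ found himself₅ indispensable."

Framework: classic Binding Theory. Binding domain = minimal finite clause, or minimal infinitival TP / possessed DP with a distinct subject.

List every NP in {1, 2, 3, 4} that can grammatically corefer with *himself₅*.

{4}

*himself* is an anaphor, so Principle A applies: it must be bound in its binding domain.
Binding domain of *himself₅*: the embedded TP, whose subject is [Dmitri₃'s rival]₄.
*Daniel₁* c-commands the anaphor but is outside its binding domain → cannot satisfy Principle A.
*Jonas₂* c-commands the anaphor but is outside its binding domain → cannot satisfy Principle A.
*Dmitri₃* does not c-command the anaphor → cannot bind it.
*[Dmitri₃'s rival]₄* c-commands the anaphor within its binding domain → licit binder.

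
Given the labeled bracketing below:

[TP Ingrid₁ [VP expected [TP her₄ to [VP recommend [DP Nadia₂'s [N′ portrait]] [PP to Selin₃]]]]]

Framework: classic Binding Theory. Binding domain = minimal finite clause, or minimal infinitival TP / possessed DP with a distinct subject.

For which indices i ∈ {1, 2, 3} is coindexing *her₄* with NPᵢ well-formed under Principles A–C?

none

*her* is a pronoun, so Principle B applies: it must be free in its binding domain.
Binding domain of *her₄*: the matrix TP, whose subject is Ingrid₁.
*Ingrid₁* c-commands the pronoun within its binding domain → coindexation would violate Principle B.
*Nadia₂*: the pronoun c-commands this R-expression → coindexation would violate Principle C on *Nadia₂*.
*Selin₃*: the pronoun c-commands this R-expression → coindexation would violate Principle C on *Selin₃*.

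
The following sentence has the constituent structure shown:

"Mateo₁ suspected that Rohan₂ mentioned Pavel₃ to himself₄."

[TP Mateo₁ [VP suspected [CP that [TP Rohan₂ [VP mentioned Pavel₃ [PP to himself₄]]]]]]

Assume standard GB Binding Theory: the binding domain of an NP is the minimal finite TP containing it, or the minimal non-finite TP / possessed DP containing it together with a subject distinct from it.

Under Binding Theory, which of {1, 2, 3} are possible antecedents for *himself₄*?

{2, 3}

*himself* is an anaphor, so Principle A applies: it must be bound in its binding domain.
Binding domain of *himself₄*: the embedded TP, whose subject is Rohan₂.
*Mateo₁* c-commands the anaphor but is outside its binding domain → cannot satisfy Principle A.
*Rohan₂* c-commands the anaphor within its binding domain → licit binder.
*Pavel₃* c-commands the anaphor within its binding domain → licit binder.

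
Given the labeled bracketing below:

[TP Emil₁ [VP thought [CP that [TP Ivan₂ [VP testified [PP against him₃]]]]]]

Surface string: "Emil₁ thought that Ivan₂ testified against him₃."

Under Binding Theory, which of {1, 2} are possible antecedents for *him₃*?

*him* is a pronoun, so Principle B applies: it must be free in its binding domain.
Binding domain of *him₃*: the embedded TP, whose subject is Ivan₂.
*Emil₁* c-commands the pronoun but from outside its binding domain, and is not c-commanded by it → coindexation permitted.
*Ivan₂* c-commands the pronoun within its binding domain → coindexation would violate Principle B.

{1}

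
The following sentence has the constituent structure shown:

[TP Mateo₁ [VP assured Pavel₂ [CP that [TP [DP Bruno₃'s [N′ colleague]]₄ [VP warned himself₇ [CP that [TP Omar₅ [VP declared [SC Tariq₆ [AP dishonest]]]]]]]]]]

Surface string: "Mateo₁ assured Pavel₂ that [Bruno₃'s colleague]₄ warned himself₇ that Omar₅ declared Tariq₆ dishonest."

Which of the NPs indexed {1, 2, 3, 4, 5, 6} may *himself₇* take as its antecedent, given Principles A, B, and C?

*himself* is an anaphor, so Principle A applies: it must be bound in its binding domain.
Binding domain of *himself₇*: the embedded TP, whose subject is [Bruno₃'s colleague]₄.
*Mateo₁* c-commands the anaphor but is outside its binding domain → cannot satisfy Principle A.
*Pavel₂* c-commands the anaphor but is outside its binding domain → cannot satisfy Principle A.
*Bruno₃* does not c-command the anaphor → cannot bind it.
*[Bruno₃'s colleague]₄* c-commands the anaphor within its binding domain → licit binder.
*Omar₅* does not c-command the anaphor → cannot bind it.
*Tariq₆* does not c-command the anaphor → cannot bind it.

{4}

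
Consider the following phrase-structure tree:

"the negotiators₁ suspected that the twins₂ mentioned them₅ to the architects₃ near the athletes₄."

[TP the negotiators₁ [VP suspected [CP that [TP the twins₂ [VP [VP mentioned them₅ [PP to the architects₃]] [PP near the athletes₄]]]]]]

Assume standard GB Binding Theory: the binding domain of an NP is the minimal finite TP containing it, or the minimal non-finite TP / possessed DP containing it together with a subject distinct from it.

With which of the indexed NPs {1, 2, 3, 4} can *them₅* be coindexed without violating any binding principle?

{1, 4}

*them* is a pronoun, so Principle B applies: it must be free in its binding domain.
Binding domain of *them₅*: the embedded TP, whose subject is the twins₂.
*the negotiators₁* c-commands the pronoun but from outside its binding domain, and is not c-commanded by it → coindexation permitted.
*the twins₂* c-commands the pronoun within its binding domain → coindexation would violate Principle B.
*the architects₃*: the pronoun c-commands this R-expression → coindexation would violate Principle C on *the architects₃*.
*the athletes₄* and the pronoun do not c-command one another → neither Principle B nor Principle C is at stake; coindexation permitted.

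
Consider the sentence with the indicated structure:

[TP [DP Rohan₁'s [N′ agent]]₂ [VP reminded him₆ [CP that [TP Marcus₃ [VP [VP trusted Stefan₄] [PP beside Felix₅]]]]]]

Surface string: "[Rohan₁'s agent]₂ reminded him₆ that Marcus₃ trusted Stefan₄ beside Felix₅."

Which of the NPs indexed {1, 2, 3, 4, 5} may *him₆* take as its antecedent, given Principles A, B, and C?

{1}

*him* is a pronoun, so Principle B applies: it must be free in its binding domain.
Binding domain of *him₆*: the matrix TP, whose subject is [Rohan₁'s agent]₂.
*Rohan₁* and the pronoun do not c-command one another → neither Principle B nor Principle C is at stake; coindexation permitted.
*[Rohan₁'s agent]₂* c-commands the pronoun within its binding domain → coindexation would violate Principle B.
*Marcus₃*: the pronoun c-commands this R-expression → coindexation would violate Principle C on *Marcus₃*.
*Stefan₄*: the pronoun c-commands this R-expression → coindexation would violate Principle C on *Stefan₄*.
*Felix₅*: the pronoun c-commands this R-expression → coindexation would violate Principle C on *Felix₅*.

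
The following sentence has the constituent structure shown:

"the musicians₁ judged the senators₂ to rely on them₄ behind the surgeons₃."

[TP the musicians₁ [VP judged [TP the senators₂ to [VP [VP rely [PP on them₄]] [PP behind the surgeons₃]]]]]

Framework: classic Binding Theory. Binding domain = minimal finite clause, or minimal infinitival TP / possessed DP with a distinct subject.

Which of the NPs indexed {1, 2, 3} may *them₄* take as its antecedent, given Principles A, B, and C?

*them* is a pronoun, so Principle B applies: it must be free in its binding domain.
Binding domain of *them₄*: the embedded TP, whose subject is the senators₂.
*the musicians₁* c-commands the pronoun but from outside its binding domain, and is not c-commanded by it → coindexation permitted.
*the senators₂* c-commands the pronoun within its binding domain → coindexation would violate Principle B.
*the surgeons₃* and the pronoun do not c-command one another → neither Principle B nor Principle C is at stake; coindexation permitted.

{1, 3}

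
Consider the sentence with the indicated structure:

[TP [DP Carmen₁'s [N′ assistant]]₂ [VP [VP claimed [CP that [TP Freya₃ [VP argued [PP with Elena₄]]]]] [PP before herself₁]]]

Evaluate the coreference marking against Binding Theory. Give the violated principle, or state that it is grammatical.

Principle A

The two coindexed NPs are *Carmen₁* and *herself₁*.
*herself₁* is an anaphor. Principle A requires it to be bound within its binding domain — the matrix TP, whose subject is [Carmen₁'s assistant]₂.
Within that domain it is c-commanded by *[Carmen₁'s assistant]₂*, which does not share its index.
*Carmen₁* does not c-command the anaphor at all.
The anaphor is unbound in its domain → Principle A violation.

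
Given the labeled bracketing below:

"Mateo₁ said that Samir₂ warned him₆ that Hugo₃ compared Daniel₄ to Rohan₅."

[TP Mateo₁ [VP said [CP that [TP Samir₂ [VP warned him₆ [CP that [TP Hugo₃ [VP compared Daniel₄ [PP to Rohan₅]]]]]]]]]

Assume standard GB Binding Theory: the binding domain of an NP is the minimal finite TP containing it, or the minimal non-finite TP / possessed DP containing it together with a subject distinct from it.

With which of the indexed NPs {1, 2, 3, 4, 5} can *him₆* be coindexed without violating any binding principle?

*him* is a pronoun, so Principle B applies: it must be free in its binding domain.
Binding domain of *him₆*: the embedded TP, whose subject is Samir₂.
*Mateo₁* c-commands the pronoun but from outside its binding domain, and is not c-commanded by it → coindexation permitted.
*Samir₂* c-commands the pronoun within its binding domain → coindexation would violate Principle B.
*Hugo₃*: the pronoun c-commands this R-expression → coindexation would violate Principle C on *Hugo₃*.
*Daniel₄*: the pronoun c-commands this R-expression → coindexation would violate Principle C on *Daniel₄*.
*Rohan₅*: the pronoun c-commands this R-expression → coindexation would violate Principle C on *Rohan₅*.

{1}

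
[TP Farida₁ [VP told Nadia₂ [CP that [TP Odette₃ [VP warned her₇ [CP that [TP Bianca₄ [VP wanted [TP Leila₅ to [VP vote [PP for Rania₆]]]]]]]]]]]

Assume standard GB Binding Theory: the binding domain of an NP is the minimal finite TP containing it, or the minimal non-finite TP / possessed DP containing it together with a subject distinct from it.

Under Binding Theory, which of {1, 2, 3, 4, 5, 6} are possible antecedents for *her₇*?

{1, 2}

*her* is a pronoun, so Principle B applies: it must be free in its binding domain.
Binding domain of *her₇*: the embedded TP, whose subject is Odette₃.
*Farida₁* c-commands the pronoun but from outside its binding domain, and is not c-commanded by it → coindexation permitted.
*Nadia₂* c-commands the pronoun but from outside its binding domain, and is not c-commanded by it → coindexation permitted.
*Odette₃* c-commands the pronoun within its binding domain → coindexation would violate Principle B.
*Bianca₄*: the pronoun c-commands this R-expression → coindexation would violate Principle C on *Bianca₄*.
*Leila₅*: the pronoun c-commands this R-expression → coindexation would violate Principle C on *Leila₅*.
*Rania₆*: the pronoun c-commands this R-expression → coindexation would violate Principle C on *Rania₆*.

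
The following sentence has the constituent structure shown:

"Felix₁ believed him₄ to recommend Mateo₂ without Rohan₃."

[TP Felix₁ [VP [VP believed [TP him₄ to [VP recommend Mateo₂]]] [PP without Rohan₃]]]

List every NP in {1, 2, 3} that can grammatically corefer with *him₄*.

*him* is a pronoun, so Principle B applies: it must be free in its binding domain.
Binding domain of *him₄*: the matrix TP, whose subject is Felix₁.
*Felix₁* c-commands the pronoun within its binding domain → coindexation would violate Principle B.
*Mateo₂*: the pronoun c-commands this R-expression → coindexation would violate Principle C on *Mateo₂*.
*Rohan₃* and the pronoun do not c-command one another → neither Principle B nor Principle C is at stake; coindexation permitted.

{3}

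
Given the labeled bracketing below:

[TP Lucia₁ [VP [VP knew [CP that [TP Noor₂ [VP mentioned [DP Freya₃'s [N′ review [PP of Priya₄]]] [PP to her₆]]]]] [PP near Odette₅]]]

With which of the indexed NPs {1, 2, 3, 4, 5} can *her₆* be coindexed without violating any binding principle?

{1, 3, 4, 5}

*her* is a pronoun, so Principle B applies: it must be free in its binding domain.
Binding domain of *her₆*: the embedded TP, whose subject is Noor₂.
*Lucia₁* c-commands the pronoun but from outside its binding domain, and is not c-commanded by it → coindexation permitted.
*Noor₂* c-commands the pronoun within its binding domain → coindexation would violate Principle B.
*Freya₃* and the pronoun do not c-command one another → neither Principle B nor Principle C is at stake; coindexation permitted.
*Priya₄* and the pronoun do not c-command one another → neither Principle B nor Principle C is at stake; coindexation permitted.
*Odette₅* and the pronoun do not c-command one another → neither Principle B nor Principle C is at stake; coindexation permitted.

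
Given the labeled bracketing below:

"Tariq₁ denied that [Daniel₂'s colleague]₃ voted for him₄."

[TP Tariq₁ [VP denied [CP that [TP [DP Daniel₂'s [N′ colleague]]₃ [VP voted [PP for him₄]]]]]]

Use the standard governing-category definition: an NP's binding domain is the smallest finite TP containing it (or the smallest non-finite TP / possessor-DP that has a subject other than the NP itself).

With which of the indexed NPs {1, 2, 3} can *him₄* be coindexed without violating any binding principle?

{1, 2}

*him* is a pronoun, so Principle B applies: it must be free in its binding domain.
Binding domain of *him₄*: the embedded TP, whose subject is [Daniel₂'s colleague]₃.
*Tariq₁* c-commands the pronoun but from outside its binding domain, and is not c-commanded by it → coindexation permitted.
*Daniel₂* and the pronoun do not c-command one another → neither Principle B nor Principle C is at stake; coindexation permitted.
*[Daniel₂'s colleague]₃* c-commands the pronoun within its binding domain → coindexation would violate Principle B.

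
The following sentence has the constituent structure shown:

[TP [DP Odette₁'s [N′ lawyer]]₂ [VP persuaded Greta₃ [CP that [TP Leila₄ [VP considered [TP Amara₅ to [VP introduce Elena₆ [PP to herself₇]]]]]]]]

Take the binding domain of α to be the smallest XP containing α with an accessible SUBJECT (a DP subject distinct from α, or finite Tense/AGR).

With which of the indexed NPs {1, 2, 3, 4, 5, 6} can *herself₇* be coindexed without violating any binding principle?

{5, 6}

*herself* is an anaphor, so Principle A applies: it must be bound in its binding domain.
Binding domain of *herself₇*: the embedded TP, whose subject is Amara₅.
*Odette₁* does not c-command the anaphor → cannot bind it.
*[Odette₁'s lawyer]₂* c-commands the anaphor but is outside its binding domain → cannot satisfy Principle A.
*Greta₃* c-commands the anaphor but is outside its binding domain → cannot satisfy Principle A.
*Leila₄* c-commands the anaphor but is outside its binding domain → cannot satisfy Principle A.
*Amara₅* c-commands the anaphor within its binding domain → licit binder.
*Elena₆* c-commands the anaphor within its binding domain → licit binder.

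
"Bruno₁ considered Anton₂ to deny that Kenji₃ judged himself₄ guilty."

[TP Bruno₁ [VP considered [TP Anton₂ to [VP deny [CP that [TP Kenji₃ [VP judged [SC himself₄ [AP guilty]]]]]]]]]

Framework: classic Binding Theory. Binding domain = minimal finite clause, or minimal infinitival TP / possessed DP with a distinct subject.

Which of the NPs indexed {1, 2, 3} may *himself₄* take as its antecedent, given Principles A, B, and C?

*himself* is an anaphor, so Principle A applies: it must be bound in its binding domain.
Binding domain of *himself₄*: the embedded TP, whose subject is Kenji₃.
*Bruno₁* c-commands the anaphor but is outside its binding domain → cannot satisfy Principle A.
*Anton₂* c-commands the anaphor but is outside its binding domain → cannot satisfy Principle A.
*Kenji₃* c-commands the anaphor within its binding domain → licit binder.

{3}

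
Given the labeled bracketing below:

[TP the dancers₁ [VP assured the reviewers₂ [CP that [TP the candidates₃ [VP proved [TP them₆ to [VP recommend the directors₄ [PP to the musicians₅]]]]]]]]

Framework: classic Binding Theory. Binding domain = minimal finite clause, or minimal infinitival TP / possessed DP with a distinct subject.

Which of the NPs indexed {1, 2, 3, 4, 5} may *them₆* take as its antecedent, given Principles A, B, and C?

*them* is a pronoun, so Principle B applies: it must be free in its binding domain.
Binding domain of *them₆*: the embedded TP, whose subject is the candidates₃.
*the dancers₁* c-commands the pronoun but from outside its binding domain, and is not c-commanded by it → coindexation permitted.
*the reviewers₂* c-commands the pronoun but from outside its binding domain, and is not c-commanded by it → coindexation permitted.
*the candidates₃* c-commands the pronoun within its binding domain → coindexation would violate Principle B.
*the directors₄*: the pronoun c-commands this R-expression → coindexation would violate Principle C on *the directors₄*.
*the musicians₅*: the pronoun c-commands this R-expression → coindexation would violate Principle C on *the musicians₅*.

{1, 2}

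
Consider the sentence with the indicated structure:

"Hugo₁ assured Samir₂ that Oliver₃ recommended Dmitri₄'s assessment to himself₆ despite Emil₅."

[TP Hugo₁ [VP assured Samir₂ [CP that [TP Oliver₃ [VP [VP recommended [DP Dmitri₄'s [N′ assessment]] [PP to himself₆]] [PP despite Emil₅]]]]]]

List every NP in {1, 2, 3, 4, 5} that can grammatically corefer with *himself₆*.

{3}

*himself* is an anaphor, so Principle A applies: it must be bound in its binding domain.
Binding domain of *himself₆*: the embedded TP, whose subject is Oliver₃.
*Hugo₁* c-commands the anaphor but is outside its binding domain → cannot satisfy Principle A.
*Samir₂* c-commands the anaphor but is outside its binding domain → cannot satisfy Principle A.
*Oliver₃* c-commands the anaphor within its binding domain → licit binder.
*Dmitri₄* does not c-command the anaphor → cannot bind it.
*Emil₅* does not c-command the anaphor → cannot bind it.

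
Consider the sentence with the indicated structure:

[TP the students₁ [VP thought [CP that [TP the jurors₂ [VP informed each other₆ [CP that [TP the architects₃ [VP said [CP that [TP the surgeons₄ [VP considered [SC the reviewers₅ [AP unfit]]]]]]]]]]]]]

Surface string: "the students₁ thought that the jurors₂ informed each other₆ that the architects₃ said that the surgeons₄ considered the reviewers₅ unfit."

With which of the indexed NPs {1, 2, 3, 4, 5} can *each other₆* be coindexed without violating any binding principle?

{2}

*each other* is an anaphor, so Principle A applies: it must be bound in its binding domain.
Binding domain of *each other₆*: the embedded TP, whose subject is the jurors₂.
*the students₁* c-commands the anaphor but is outside its binding domain → cannot satisfy Principle A.
*the jurors₂* c-commands the anaphor within its binding domain → licit binder.
*the architects₃* does not c-command the anaphor → cannot bind it.
*the surgeons₄* does not c-command the anaphor → cannot bind it.
*the reviewers₅* does not c-command the anaphor → cannot bind it.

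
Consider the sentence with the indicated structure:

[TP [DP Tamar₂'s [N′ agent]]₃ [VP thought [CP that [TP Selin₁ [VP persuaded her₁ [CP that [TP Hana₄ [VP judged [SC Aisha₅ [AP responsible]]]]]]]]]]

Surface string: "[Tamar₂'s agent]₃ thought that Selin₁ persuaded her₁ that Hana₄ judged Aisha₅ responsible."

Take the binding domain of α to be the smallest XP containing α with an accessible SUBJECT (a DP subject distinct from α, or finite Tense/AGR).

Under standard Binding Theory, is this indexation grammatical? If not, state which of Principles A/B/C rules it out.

Principle B

The two coindexed NPs are *Selin₁* and *her₁*.
*her₁* is a pronoun. Its binding domain is the embedded TP, whose subject is Selin₁.
*Selin₁* c-commands it within that domain and carries the same index.
The pronoun is locally bound → Principle B violation.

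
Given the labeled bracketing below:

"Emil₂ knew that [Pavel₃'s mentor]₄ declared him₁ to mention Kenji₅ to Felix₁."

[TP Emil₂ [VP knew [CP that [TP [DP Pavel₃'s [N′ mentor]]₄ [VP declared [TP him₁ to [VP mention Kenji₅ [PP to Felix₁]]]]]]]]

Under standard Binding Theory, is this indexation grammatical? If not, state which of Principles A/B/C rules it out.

Principle C

The two coindexed NPs are *him₁* and *Felix₁*.
*Felix₁* is an R-expression. Principle C requires it to be free everywhere.
*him₁* c-commands it and carries the same index.
The R-expression is bound → Principle C violation.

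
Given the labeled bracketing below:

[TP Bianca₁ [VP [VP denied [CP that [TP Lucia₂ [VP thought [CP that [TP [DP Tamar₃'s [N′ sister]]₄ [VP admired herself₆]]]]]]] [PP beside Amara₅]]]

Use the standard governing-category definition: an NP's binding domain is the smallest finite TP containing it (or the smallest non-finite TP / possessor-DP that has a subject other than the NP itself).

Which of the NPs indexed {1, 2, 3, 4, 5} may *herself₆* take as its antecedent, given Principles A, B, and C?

*herself* is an anaphor, so Principle A applies: it must be bound in its binding domain.
Binding domain of *herself₆*: the embedded TP, whose subject is [Tamar₃'s sister]₄.
*Bianca₁* c-commands the anaphor but is outside its binding domain → cannot satisfy Principle A.
*Lucia₂* c-commands the anaphor but is outside its binding domain → cannot satisfy Principle A.
*Tamar₃* does not c-command the anaphor → cannot bind it.
*[Tamar₃'s sister]₄* c-commands the anaphor within its binding domain → licit binder.
*Amara₅* does not c-command the anaphor → cannot bind it.

{4}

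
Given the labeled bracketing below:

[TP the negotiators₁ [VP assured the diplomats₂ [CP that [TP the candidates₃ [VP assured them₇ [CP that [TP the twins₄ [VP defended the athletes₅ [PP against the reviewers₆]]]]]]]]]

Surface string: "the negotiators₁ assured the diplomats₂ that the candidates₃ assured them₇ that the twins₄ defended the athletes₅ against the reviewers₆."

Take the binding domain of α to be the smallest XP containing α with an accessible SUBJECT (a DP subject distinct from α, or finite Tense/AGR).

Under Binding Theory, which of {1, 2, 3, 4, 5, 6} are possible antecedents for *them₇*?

*them* is a pronoun, so Principle B applies: it must be free in its binding domain.
Binding domain of *them₇*: the embedded TP, whose subject is the candidates₃.
*the negotiators₁* c-commands the pronoun but from outside its binding domain, and is not c-commanded by it → coindexation permitted.
*the diplomats₂* c-commands the pronoun but from outside its binding domain, and is not c-commanded by it → coindexation permitted.
*the candidates₃* c-commands the pronoun within its binding domain → coindexation would violate Principle B.
*the twins₄*: the pronoun c-commands this R-expression → coindexation would violate Principle C on *the twins₄*.
*the athletes₅*: the pronoun c-commands this R-expression → coindexation would violate Principle C on *the athletes₅*.
*the reviewers₆*: the pronoun c-commands this R-expression → coindexation would violate Principle C on *the reviewers₆*.

{1, 2}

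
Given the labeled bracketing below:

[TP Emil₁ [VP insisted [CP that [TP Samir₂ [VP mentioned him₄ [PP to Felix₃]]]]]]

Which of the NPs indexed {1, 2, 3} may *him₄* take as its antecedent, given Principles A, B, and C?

*him* is a pronoun, so Principle B applies: it must be free in its binding domain.
Binding domain of *him₄*: the embedded TP, whose subject is Samir₂.
*Emil₁* c-commands the pronoun but from outside its binding domain, and is not c-commanded by it → coindexation permitted.
*Samir₂* c-commands the pronoun within its binding domain → coindexation would violate Principle B.
*Felix₃*: the pronoun c-commands this R-expression → coindexation would violate Principle C on *Felix₃*.

{1}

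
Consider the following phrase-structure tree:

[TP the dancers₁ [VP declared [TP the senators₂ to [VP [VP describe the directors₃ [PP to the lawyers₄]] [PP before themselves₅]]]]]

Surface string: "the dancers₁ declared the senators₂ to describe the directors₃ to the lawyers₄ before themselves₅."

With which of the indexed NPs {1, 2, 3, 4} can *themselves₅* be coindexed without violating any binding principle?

*themselves* is an anaphor, so Principle A applies: it must be bound in its binding domain.
Binding domain of *themselves₅*: the embedded TP, whose subject is the senators₂.
*the dancers₁* c-commands the anaphor but is outside its binding domain → cannot satisfy Principle A.
*the senators₂* c-commands the anaphor within its binding domain → licit binder.
*the directors₃* does not c-command the anaphor → cannot bind it.
*the lawyers₄* does not c-command the anaphor → cannot bind it.

{2}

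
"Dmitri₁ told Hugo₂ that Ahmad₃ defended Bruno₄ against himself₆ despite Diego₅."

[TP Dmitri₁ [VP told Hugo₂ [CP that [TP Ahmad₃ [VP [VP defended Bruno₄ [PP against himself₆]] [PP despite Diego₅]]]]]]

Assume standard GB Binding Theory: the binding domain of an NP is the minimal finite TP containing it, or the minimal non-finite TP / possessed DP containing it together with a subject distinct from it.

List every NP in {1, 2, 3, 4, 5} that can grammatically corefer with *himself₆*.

*himself* is an anaphor, so Principle A applies: it must be bound in its binding domain.
Binding domain of *himself₆*: the embedded TP, whose subject is Ahmad₃.
*Dmitri₁* c-commands the anaphor but is outside its binding domain → cannot satisfy Principle A.
*Hugo₂* c-commands the anaphor but is outside its binding domain → cannot satisfy Principle A.
*Ahmad₃* c-commands the anaphor within its binding domain → licit binder.
*Bruno₄* c-commands the anaphor within its binding domain → licit binder.
*Diego₅* does not c-command the anaphor → cannot bind it.

{3, 4}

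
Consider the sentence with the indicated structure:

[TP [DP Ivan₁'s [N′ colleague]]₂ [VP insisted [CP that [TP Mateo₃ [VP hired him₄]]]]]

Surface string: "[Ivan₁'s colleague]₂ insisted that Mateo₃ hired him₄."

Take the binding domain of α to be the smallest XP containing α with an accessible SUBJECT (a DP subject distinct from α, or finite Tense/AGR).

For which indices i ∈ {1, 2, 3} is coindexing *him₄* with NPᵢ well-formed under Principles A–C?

*him* is a pronoun, so Principle B applies: it must be free in its binding domain.
Binding domain of *him₄*: the embedded TP, whose subject is Mateo₃.
*Ivan₁* and the pronoun do not c-command one another → neither Principle B nor Principle C is at stake; coindexation permitted.
*[Ivan₁'s colleague]₂* c-commands the pronoun but from outside its binding domain, and is not c-commanded by it → coindexation permitted.
*Mateo₃* c-commands the pronoun within its binding domain → coindexation would violate Principle B.

{1, 2}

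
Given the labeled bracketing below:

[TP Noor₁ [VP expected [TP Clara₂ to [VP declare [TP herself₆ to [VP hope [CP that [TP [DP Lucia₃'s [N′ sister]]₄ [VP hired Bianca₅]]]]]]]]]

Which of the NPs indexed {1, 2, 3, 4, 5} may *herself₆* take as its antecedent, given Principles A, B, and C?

{2}

*herself* is an anaphor, so Principle A applies: it must be bound in its binding domain.
Binding domain of *herself₆*: the embedded TP, whose subject is Clara₂.
*Noor₁* c-commands the anaphor but is outside its binding domain → cannot satisfy Principle A.
*Clara₂* c-commands the anaphor within its binding domain → licit binder.
*Lucia₃* does not c-command the anaphor → cannot bind it.
*[Lucia₃'s sister]₄* does not c-command the anaphor → cannot bind it.
*Bianca₅* does not c-command the anaphor → cannot bind it.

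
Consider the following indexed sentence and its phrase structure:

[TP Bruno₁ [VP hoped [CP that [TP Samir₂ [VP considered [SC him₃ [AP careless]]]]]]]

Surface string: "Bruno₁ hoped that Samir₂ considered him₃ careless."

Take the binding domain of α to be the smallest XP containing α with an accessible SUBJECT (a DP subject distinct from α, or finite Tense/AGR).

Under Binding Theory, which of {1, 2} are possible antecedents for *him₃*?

{1}

*him* is a pronoun, so Principle B applies: it must be free in its binding domain.
Binding domain of *him₃*: the embedded TP, whose subject is Samir₂.
*Bruno₁* c-commands the pronoun but from outside its binding domain, and is not c-commanded by it → coindexation permitted.
*Samir₂* c-commands the pronoun within its binding domain → coindexation would violate Principle B.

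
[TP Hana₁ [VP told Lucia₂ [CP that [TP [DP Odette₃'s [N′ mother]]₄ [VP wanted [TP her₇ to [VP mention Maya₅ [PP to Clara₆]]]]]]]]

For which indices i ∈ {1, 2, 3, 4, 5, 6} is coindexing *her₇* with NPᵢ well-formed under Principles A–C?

{1, 2, 3}

*her* is a pronoun, so Principle B applies: it must be free in its binding domain.
Binding domain of *her₇*: the embedded TP, whose subject is [Odette₃'s mother]₄.
*Hana₁* c-commands the pronoun but from outside its binding domain, and is not c-commanded by it → coindexation permitted.
*Lucia₂* c-commands the pronoun but from outside its binding domain, and is not c-commanded by it → coindexation permitted.
*Odette₃* and the pronoun do not c-command one another → neither Principle B nor Principle C is at stake; coindexation permitted.
*[Odette₃'s mother]₄* c-commands the pronoun within its binding domain → coindexation would violate Principle B.
*Maya₅*: the pronoun c-commands this R-expression → coindexation would violate Principle C on *Maya₅*.
*Clara₆*: the pronoun c-commands this R-expression → coindexation would violate Principle C on *Clara₆*.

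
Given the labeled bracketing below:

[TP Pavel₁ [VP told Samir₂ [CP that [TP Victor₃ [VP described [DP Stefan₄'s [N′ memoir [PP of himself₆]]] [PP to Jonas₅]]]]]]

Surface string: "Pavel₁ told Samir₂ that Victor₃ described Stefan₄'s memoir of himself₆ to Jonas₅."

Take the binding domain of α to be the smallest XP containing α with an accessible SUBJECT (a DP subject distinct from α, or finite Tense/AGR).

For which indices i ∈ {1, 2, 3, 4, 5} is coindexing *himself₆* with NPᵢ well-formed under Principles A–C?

*himself* is an anaphor, so Principle A applies: it must be bound in its binding domain.
Binding domain of *himself₆*: the possessed DP, whose subject is Stefan₄.
*Pavel₁* c-commands the anaphor but is outside its binding domain → cannot satisfy Principle A.
*Samir₂* c-commands the anaphor but is outside its binding domain → cannot satisfy Principle A.
*Victor₃* c-commands the anaphor but is outside its binding domain → cannot satisfy Principle A.
*Stefan₄* c-commands the anaphor within its binding domain → licit binder.
*Jonas₅* does not c-command the anaphor → cannot bind it.

{4}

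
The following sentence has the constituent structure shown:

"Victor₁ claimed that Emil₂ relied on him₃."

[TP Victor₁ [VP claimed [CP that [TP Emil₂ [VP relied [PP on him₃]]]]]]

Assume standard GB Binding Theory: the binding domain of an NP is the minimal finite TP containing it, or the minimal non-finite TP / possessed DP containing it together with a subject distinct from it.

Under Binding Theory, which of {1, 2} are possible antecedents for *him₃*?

{1}

*him* is a pronoun, so Principle B applies: it must be free in its binding domain.
Binding domain of *him₃*: the embedded TP, whose subject is Emil₂.
*Victor₁* c-commands the pronoun but from outside its binding domain, and is not c-commanded by it → coindexation permitted.
*Emil₂* c-commands the pronoun within its binding domain → coindexation would violate Principle B.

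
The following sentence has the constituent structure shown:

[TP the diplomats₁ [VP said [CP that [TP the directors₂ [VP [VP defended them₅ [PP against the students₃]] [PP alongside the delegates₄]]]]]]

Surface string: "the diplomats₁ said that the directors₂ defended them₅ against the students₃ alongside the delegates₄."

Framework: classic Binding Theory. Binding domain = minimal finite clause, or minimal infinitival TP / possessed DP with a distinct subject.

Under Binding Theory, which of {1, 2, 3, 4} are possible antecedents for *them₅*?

{1, 4}

*them* is a pronoun, so Principle B applies: it must be free in its binding domain.
Binding domain of *them₅*: the embedded TP, whose subject is the directors₂.
*the diplomats₁* c-commands the pronoun but from outside its binding domain, and is not c-commanded by it → coindexation permitted.
*the directors₂* c-commands the pronoun within its binding domain → coindexation would violate Principle B.
*the students₃*: the pronoun c-commands this R-expression → coindexation would violate Principle C on *the students₃*.
*the delegates₄* and the pronoun do not c-command one another → neither Principle B nor Principle C is at stake; coindexation permitted.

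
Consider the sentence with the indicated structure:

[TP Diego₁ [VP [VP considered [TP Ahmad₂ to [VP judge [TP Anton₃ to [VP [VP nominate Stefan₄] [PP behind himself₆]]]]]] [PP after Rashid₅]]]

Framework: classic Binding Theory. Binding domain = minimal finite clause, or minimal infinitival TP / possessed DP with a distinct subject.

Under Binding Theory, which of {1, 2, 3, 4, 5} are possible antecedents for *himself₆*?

*himself* is an anaphor, so Principle A applies: it must be bound in its binding domain.
Binding domain of *himself₆*: the embedded TP, whose subject is Anton₃.
*Diego₁* c-commands the anaphor but is outside its binding domain → cannot satisfy Principle A.
*Ahmad₂* c-commands the anaphor but is outside its binding domain → cannot satisfy Principle A.
*Anton₃* c-commands the anaphor within its binding domain → licit binder.
*Stefan₄* does not c-command the anaphor → cannot bind it.
*Rashid₅* does not c-command the anaphor → cannot bind it.

{3}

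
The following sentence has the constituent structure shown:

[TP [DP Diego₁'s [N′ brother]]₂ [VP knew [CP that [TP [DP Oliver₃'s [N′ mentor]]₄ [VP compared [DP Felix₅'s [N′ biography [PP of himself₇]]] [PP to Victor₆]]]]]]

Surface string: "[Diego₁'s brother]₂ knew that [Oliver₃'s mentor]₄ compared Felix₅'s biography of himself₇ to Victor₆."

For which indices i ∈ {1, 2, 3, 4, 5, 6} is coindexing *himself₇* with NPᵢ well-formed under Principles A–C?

{5}

*himself* is an anaphor, so Principle A applies: it must be bound in its binding domain.
Binding domain of *himself₇*: the possessed DP, whose subject is Felix₅.
*Diego₁* does not c-command the anaphor → cannot bind it.
*[Diego₁'s brother]₂* c-commands the anaphor but is outside its binding domain → cannot satisfy Principle A.
*Oliver₃* does not c-command the anaphor → cannot bind it.
*[Oliver₃'s mentor]₄* c-commands the anaphor but is outside its binding domain → cannot satisfy Principle A.
*Felix₅* c-commands the anaphor within its binding domain → licit binder.
*Victor₆* does not c-command the anaphor → cannot bind it.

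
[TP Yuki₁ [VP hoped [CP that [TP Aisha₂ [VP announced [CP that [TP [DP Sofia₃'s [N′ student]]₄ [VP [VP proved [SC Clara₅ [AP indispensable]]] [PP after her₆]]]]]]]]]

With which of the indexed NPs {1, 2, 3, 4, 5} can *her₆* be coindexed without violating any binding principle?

*her* is a pronoun, so Principle B applies: it must be free in its binding domain.
Binding domain of *her₆*: the embedded TP, whose subject is [Sofia₃'s student]₄.
*Yuki₁* c-commands the pronoun but from outside its binding domain, and is not c-commanded by it → coindexation permitted.
*Aisha₂* c-commands the pronoun but from outside its binding domain, and is not c-commanded by it → coindexation permitted.
*Sofia₃* and the pronoun do not c-command one another → neither Principle B nor Principle C is at stake; coindexation permitted.
*[Sofia₃'s student]₄* c-commands the pronoun within its binding domain → coindexation would violate Principle B.
*Clara₅* and the pronoun do not c-command one another → neither Principle B nor Principle C is at stake; coindexation permitted.

{1, 2, 3, 5}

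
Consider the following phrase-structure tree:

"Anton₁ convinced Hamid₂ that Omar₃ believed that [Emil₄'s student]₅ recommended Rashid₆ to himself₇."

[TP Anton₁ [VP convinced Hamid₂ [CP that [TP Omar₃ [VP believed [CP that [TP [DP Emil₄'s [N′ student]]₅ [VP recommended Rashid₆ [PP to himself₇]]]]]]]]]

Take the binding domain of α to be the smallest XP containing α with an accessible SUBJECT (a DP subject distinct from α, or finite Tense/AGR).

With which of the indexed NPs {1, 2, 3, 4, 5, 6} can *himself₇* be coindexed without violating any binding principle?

{5, 6}

*himself* is an anaphor, so Principle A applies: it must be bound in its binding domain.
Binding domain of *himself₇*: the embedded TP, whose subject is [Emil₄'s student]₅.
*Anton₁* c-commands the anaphor but is outside its binding domain → cannot satisfy Principle A.
*Hamid₂* c-commands the anaphor but is outside its binding domain → cannot satisfy Principle A.
*Omar₃* c-commands the anaphor but is outside its binding domain → cannot satisfy Principle A.
*Emil₄* does not c-command the anaphor → cannot bind it.
*[Emil₄'s student]₅* c-commands the anaphor within its binding domain → licit binder.
*Rashid₆* c-commands the anaphor within its binding domain → licit binder.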